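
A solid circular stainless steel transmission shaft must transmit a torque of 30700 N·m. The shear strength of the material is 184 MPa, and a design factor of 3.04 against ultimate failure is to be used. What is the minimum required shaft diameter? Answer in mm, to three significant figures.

Allowable shear stress τ_allow = 184/3.04 = 60.53 MPa.
For a solid shaft τ = 16T/(πd³), so d³ = 16T/(π τ_allow) = 16×3.0700×10^7/(π×60.53) = 2.583×10^6 mm³.
d = (2.583×10^6)^(1/3) = 137.2 mm.

d = 137 mm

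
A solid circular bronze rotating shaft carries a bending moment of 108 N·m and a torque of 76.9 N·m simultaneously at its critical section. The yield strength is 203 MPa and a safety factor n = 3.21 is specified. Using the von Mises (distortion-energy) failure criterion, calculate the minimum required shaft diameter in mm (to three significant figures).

σ_allow = σ_y/n = 203/3.21 = 63.24 MPa.
For a solid shaft σ_b = 32M/(πd³) and τ = 16T/(πd³), so the von Mises stress is σ' = (16/πd³)·√(4M²+3T²).
√(4M²+3T²) = √(4×(108000)² + 3×(76900)²) = 253800 N·mm.
d³ = 16×253800/(π×63.24) = 20440 mm³.
d = 27.34 mm.

d = 27.3 mm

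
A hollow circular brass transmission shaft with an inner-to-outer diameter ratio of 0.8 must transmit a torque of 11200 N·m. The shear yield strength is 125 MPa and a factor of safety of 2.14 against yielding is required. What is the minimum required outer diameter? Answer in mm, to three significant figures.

d_o = 118 mm

τ_allow = 125/2.14 = 58.41 MPa.
For a hollow shaft τ = 16T/[πd_o³(1−k⁴)] with k = 0.8, so 1−k⁴ = 0.5904.
d_o³ = 16T/[π τ_allow (1−k⁴)] = 16×1.1200×10^7/(π×58.41×0.5904) = 1.654×10^6 mm³.
d_o = 118.3 mm.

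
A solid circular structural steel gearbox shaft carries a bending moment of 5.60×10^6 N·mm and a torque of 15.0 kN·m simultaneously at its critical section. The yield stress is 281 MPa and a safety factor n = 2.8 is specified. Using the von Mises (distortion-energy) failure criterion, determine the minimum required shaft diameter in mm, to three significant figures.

σ_allow = σ_y/n = 281/2.8 = 100.4 MPa.
For a solid shaft σ_b = 32M/(πd³) and τ = 16T/(πd³), so the von Mises stress is σ' = (16/πd³)·√(4M²+3T²).
√(4M²+3T²) = √(4×(5.600×10^6)² + 3×(1.500×10^7)²) = 2.829×10^7 N·mm.
d³ = 16×2.829×10^7/(π×100.4) = 1.436×10^6 mm³.
d = 112.8 mm.

d = 113 mm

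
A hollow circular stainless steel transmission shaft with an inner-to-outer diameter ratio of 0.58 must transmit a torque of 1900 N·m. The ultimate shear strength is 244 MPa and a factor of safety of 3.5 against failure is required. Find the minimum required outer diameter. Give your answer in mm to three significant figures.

d_o = 53.9 mm

τ_allow = 244/3.5 = 69.71 MPa.
For a hollow shaft τ = 16T/[πd_o³(1−k⁴)] with k = 0.58, so 1−k⁴ = 0.8868.
d_o³ = 16T/[π τ_allow (1−k⁴)] = 16×1900000/(π×69.71×0.8868) = 156500 mm³.
d_o = 53.89 mm.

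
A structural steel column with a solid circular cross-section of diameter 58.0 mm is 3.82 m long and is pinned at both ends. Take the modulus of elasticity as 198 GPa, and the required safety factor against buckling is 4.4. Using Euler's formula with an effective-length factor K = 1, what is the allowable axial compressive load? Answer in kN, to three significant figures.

P_allow = 16.9 kN

I = πd⁴/64 = π×58.0⁴/64 = 555500 mm⁴.
Effective length L_e = KL = 1×3.82 m = 3820 mm.
Euler critical load P_cr = π²EI/L_e² = π²×198000×555500/3820² = 74390 N.
P_allow = P_cr/n = 74390/4.4 = 16910 N.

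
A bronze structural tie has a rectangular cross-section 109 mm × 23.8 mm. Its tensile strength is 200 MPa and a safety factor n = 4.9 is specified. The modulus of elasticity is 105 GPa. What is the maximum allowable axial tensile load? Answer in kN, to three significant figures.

σ_allow = 200/4.9 = 40.82 MPa.
A = 109×23.8 = 2594 mm².
F_allow = σ_allow × A = 40.82×2594 = 105900 N.

F_allow = 106 kN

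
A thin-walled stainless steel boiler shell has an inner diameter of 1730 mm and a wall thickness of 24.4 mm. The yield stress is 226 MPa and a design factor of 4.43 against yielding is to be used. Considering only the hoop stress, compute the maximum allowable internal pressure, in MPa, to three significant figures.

p_allow = 1.44 MPa

σ_allow = 226/4.43 = 51.02 MPa.
σ_h = pD/(2t) → p_allow = 2σ_allow t/D = 2×51.02×24.4/1730 = 1.439 MPa.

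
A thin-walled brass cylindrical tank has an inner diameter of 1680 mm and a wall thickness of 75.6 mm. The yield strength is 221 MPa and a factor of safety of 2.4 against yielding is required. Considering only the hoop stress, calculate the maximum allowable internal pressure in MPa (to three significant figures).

p_allow = 8.29 MPa

σ_allow = 221/2.4 = 92.08 MPa.
σ_h = pD/(2t) → p_allow = 2σ_allow t/D = 2×92.08×75.6/1680 = 8.287 MPa.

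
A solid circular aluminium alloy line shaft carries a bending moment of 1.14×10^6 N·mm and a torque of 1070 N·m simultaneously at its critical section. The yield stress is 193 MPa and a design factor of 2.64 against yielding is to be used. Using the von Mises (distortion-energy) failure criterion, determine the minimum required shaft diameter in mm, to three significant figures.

d = 58.9 mm

σ_allow = σ_y/n = 193/2.64 = 73.11 MPa.
For a solid shaft σ_b = 32M/(πd³) and τ = 16T/(πd³), so the von Mises stress is σ' = (16/πd³)·√(4M²+3T²).
√(4M²+3T²) = √(4×(1.140×10^6)² + 3×(1.070×10^6)²) = 2.938×10^6 N·mm.
d³ = 16×2.938×10^6/(π×73.11) = 204700 mm³.
d = 58.93 mm.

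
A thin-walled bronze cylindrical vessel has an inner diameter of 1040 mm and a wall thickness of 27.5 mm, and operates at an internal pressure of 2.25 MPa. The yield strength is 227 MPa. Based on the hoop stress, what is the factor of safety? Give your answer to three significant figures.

n = 5.34

σ_h = pD/(2t) = 2.25×1040/(2×27.5) = 42.55 MPa.
n = 227/42.55 = 5.335.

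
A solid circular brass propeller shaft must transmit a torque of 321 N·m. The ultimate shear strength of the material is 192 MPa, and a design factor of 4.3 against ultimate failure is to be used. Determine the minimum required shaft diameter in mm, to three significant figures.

d = 33.2 mm

Allowable shear stress τ_allow = 192/4.3 = 44.65 MPa.
For a solid shaft τ = 16T/(πd³), so d³ = 16T/(π τ_allow) = 16×321000/(π×44.65) = 36610 mm³.
d = (36610)^(1/3) = 33.21 mm.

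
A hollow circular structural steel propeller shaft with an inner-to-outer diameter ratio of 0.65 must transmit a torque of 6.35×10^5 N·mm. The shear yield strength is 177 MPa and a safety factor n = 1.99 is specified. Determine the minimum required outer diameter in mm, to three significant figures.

d_o = 35.4 mm

τ_allow = 177/1.99 = 88.94 MPa.
For a hollow shaft τ = 16T/[πd_o³(1−k⁴)] with k = 0.65, so 1−k⁴ = 0.8215.
d_o³ = 16T/[π τ_allow (1−k⁴)] = 16×635000/(π×88.94×0.8215) = 44260 mm³.
d_o = 35.37 mm.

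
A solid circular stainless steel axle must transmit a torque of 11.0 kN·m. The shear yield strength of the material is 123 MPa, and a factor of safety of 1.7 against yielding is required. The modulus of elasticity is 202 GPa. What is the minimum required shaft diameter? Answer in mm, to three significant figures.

Allowable shear stress τ_allow = 123/1.7 = 72.35 MPa.
For a solid shaft τ = 16T/(πd³), so d³ = 16T/(π τ_allow) = 16×1.1000×10^7/(π×72.35) = 774300 mm³.
d = (774300)^(1/3) = 91.83 mm.

d = 91.8 mm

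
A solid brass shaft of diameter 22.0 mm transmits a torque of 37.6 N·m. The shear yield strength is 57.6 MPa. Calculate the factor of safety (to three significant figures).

n = 3.20

τ = 16T/(πd³) = 16×37600/(π×22.0³) = 17.98 MPa.
n = τ_limit/τ = 57.6/17.98 = 3.203.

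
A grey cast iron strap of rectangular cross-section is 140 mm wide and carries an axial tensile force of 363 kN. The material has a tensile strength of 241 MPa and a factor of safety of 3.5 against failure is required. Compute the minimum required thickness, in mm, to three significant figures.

t = 37.7 mm

σ_allow = 241/3.5 = 68.86 MPa.
Required area A = F/σ_allow = 363000/68.86 = 5272 mm².
t = A/w = 5272/140 = 37.66 mm.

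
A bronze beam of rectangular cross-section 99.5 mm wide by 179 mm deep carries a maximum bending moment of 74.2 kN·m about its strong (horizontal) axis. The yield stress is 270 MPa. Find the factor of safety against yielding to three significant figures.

Section modulus S = bh²/6 = 99.5×179²/6 = 531300 mm³.
σ = M/S = 7.4200×10^7/531300 = 139.6 MPa.
n = 270/139.6 = 1.933.

n = 1.93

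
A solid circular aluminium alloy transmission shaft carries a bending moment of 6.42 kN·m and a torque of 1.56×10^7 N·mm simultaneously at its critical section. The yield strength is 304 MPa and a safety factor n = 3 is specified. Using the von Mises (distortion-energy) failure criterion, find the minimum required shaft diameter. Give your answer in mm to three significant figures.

σ_allow = σ_y/n = 304/3 = 101.3 MPa.
For a solid shaft σ_b = 32M/(πd³) and τ = 16T/(πd³), so the von Mises stress is σ' = (16/πd³)·√(4M²+3T²).
√(4M²+3T²) = √(4×(6.420×10^6)² + 3×(1.560×10^7)²) = 2.992×10^7 N·mm.
d³ = 16×2.992×10^7/(π×101.3) = 1.504×10^6 mm³.
d = 114.6 mm.

d = 115 mm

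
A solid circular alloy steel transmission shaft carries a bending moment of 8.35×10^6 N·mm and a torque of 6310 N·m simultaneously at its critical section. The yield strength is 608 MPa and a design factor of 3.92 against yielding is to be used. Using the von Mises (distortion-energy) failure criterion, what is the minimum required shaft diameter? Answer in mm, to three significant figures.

σ_allow = σ_y/n = 608/3.92 = 155.1 MPa.
For a solid shaft σ_b = 32M/(πd³) and τ = 16T/(πd³), so the von Mises stress is σ' = (16/πd³)·√(4M²+3T²).
√(4M²+3T²) = √(4×(8.350×10^6)² + 3×(6.310×10^6)²) = 1.996×10^7 N·mm.
d³ = 16×1.996×10^7/(π×155.1) = 655400 mm³.
d = 86.86 mm.

d = 86.9 mm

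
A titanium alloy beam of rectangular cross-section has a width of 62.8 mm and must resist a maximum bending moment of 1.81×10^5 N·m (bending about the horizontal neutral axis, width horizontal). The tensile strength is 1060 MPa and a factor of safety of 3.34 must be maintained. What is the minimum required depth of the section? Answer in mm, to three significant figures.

σ_allow = 1060/3.34 = 317.4 MPa.
For a rectangular section σ = 6M/(bh²), so h² = 6M/(b σ_allow) = 6×1.8100×10^8/(62.8×317.4) = 54490 mm².
h = 233.4 mm.

h = 233 mm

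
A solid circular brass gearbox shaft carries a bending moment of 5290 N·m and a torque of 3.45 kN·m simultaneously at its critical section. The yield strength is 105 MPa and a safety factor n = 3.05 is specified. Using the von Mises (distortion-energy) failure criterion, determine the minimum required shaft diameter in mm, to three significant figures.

σ_allow = σ_y/n = 105/3.05 = 34.43 MPa.
For a solid shaft σ_b = 32M/(πd³) and τ = 16T/(πd³), so the von Mises stress is σ' = (16/πd³)·√(4M²+3T²).
√(4M²+3T²) = √(4×(5.290×10^6)² + 3×(3.450×10^6)²) = 1.215×10^7 N·mm.
d³ = 16×1.215×10^7/(π×34.43) = 1.798×10^6 mm³.
d = 121.6 mm.

d = 122 mm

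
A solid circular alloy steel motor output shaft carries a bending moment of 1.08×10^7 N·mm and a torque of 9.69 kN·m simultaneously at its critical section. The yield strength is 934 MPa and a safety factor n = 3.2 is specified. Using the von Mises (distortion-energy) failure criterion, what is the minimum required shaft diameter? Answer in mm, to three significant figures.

d = 78.2 mm

σ_allow = σ_y/n = 934/3.2 = 291.9 MPa.
For a solid shaft σ_b = 32M/(πd³) and τ = 16T/(πd³), so the von Mises stress is σ' = (16/πd³)·√(4M²+3T²).
√(4M²+3T²) = √(4×(1.080×10^7)² + 3×(9.690×10^6)²) = 2.735×10^7 N·mm.
d³ = 16×2.735×10^7/(π×291.9) = 477300 mm³.
d = 78.15 mm.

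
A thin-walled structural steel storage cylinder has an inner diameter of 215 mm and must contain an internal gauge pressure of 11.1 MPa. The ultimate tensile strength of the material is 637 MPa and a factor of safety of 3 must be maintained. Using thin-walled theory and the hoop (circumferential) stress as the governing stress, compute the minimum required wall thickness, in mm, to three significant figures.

σ_allow = 637/3 = 212.3 MPa.
Hoop stress σ_h = pD/(2t), so t = pD/(2σ_allow) = 11.1×215/(2×212.3) = 5.620 mm.

t = 5.62 mm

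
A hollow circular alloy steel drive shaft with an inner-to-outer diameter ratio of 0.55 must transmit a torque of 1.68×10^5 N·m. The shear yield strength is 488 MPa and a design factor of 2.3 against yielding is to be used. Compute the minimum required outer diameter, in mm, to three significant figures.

τ_allow = 488/2.3 = 212.2 MPa.
For a hollow shaft τ = 16T/[πd_o³(1−k⁴)] with k = 0.55, so 1−k⁴ = 0.9085.
d_o³ = 16T/[π τ_allow (1−k⁴)] = 16×1.6800×10^8/(π×212.2×0.9085) = 4.439×10^6 mm³.
d_o = 164.3 mm.

d_o = 164 mm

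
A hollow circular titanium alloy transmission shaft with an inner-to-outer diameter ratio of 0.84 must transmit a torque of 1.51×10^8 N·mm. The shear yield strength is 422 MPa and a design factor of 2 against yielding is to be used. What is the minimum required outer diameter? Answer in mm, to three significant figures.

d_o = 194 mm

τ_allow = 422/2 = 211.0 MPa.
For a hollow shaft τ = 16T/[πd_o³(1−k⁴)] with k = 0.84, so 1−k⁴ = 0.5021.
d_o³ = 16T/[π τ_allow (1−k⁴)] = 16×1.5100×10^8/(π×211.0×0.5021) = 7.259×10^6 mm³.
d_o = 193.6 mm.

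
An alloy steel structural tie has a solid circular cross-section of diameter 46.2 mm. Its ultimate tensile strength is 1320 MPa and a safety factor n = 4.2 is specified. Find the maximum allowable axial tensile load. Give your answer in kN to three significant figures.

F_allow = 527 kN

σ_allow = 1320/4.2 = 314.3 MPa.
A = πd²/4 = π×46.2²/4 = 1676 mm².
F_allow = σ_allow × A = 314.3×1676 = 526900 N.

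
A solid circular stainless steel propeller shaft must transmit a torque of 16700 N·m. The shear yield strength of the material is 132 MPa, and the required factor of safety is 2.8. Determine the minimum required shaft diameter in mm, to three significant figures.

Allowable shear stress τ_allow = 132/2.8 = 47.14 MPa.
For a solid shaft τ = 16T/(πd³), so d³ = 16T/(π τ_allow) = 16×1.6700×10^7/(π×47.14) = 1.804×10^6 mm³.
d = (1.804×10^6)^(1/3) = 121.7 mm.

d = 122 mm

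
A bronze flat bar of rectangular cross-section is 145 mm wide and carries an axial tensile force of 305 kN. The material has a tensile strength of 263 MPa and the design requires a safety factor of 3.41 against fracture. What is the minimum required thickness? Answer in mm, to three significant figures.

t = 27.3 mm

σ_allow = 263/3.41 = 77.13 MPa.
Required area A = F/σ_allow = 305000/77.13 = 3955 mm².
t = A/w = 3955/145 = 27.27 mm.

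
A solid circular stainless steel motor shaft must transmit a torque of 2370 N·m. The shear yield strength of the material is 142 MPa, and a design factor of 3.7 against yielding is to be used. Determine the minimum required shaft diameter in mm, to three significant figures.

d = 68.0 mm

Allowable shear stress τ_allow = 142/3.7 = 38.38 MPa.
For a solid shaft τ = 16T/(πd³), so d³ = 16T/(π τ_allow) = 16×2370000/(π×38.38) = 314500 mm³.
d = (314500)^(1/3) = 68.01 mm.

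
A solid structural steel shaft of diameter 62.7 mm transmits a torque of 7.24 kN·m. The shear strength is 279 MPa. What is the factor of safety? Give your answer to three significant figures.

τ = 16T/(πd³) = 16×7240000/(π×62.7³) = 149.6 MPa.
n = τ_limit/τ = 279/149.6 = 1.865.

n = 1.87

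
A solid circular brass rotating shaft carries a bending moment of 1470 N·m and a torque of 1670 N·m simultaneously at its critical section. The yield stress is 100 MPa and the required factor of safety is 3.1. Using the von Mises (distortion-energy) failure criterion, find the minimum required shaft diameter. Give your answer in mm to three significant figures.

σ_allow = σ_y/n = 100/3.1 = 32.26 MPa.
For a solid shaft σ_b = 32M/(πd³) and τ = 16T/(πd³), so the von Mises stress is σ' = (16/πd³)·√(4M²+3T²).
√(4M²+3T²) = √(4×(1.470×10^6)² + 3×(1.670×10^6)²) = 4.124×10^6 N·mm.
d³ = 16×4.124×10^6/(π×32.26) = 651200 mm³.
d = 86.68 mm.

d = 86.7 mm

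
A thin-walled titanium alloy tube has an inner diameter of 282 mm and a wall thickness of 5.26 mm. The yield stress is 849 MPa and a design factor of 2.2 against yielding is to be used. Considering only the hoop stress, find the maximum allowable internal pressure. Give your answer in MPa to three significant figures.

σ_allow = 849/2.2 = 385.9 MPa.
σ_h = pD/(2t) → p_allow = 2σ_allow t/D = 2×385.9×5.26/282 = 14.40 MPa.

p_allow = 14.4 MPa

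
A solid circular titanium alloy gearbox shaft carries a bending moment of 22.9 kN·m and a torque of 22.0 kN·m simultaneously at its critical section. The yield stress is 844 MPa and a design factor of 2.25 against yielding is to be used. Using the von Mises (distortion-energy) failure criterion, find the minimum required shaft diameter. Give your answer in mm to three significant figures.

d = 93.2 mm

σ_allow = σ_y/n = 844/2.25 = 375.1 MPa.
For a solid shaft σ_b = 32M/(πd³) and τ = 16T/(πd³), so the von Mises stress is σ' = (16/πd³)·√(4M²+3T²).
√(4M²+3T²) = √(4×(2.290×10^7)² + 3×(2.200×10^7)²) = 5.958×10^7 N·mm.
d³ = 16×5.958×10^7/(π×375.1) = 808900 mm³.
d = 93.18 mm.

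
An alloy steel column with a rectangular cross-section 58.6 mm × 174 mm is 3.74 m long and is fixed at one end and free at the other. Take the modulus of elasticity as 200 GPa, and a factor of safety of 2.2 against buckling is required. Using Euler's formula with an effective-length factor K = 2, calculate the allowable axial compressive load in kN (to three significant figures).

P_allow = 46.8 kN

Buckling occurs about the weak axis: I_min = h·b³/12 = 174×58.6³/12 = 2.918×10^6 mm⁴ (b = 58.6 mm is the smaller dimension).
Effective length L_e = KL = 2×3.74 m = 7480 mm.
Euler critical load P_cr = π²EI/L_e² = π²×200000×2.918×10^6/7480² = 102900 N.
P_allow = P_cr/n = 102900/2.2 = 46790 N.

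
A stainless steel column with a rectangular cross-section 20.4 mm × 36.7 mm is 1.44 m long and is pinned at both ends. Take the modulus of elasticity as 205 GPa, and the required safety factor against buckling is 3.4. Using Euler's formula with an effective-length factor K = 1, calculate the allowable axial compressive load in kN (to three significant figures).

P_allow = 7.45 kN

Buckling occurs about the weak axis: I_min = h·b³/12 = 36.7×20.4³/12 = 25960 mm⁴ (b = 20.4 mm is the smaller dimension).
Effective length L_e = KL = 1×1.44 m = 1440 mm.
Euler critical load P_cr = π²EI/L_e² = π²×205000×25960/1440² = 25330 N.
P_allow = P_cr/n = 25330/3.4 = 7451 N.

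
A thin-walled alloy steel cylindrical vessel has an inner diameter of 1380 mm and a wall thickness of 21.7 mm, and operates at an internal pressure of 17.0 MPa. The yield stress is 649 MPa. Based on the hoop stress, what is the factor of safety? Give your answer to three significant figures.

n = 1.20

σ_h = pD/(2t) = 17.0×1380/(2×21.7) = 540.6 MPa.
n = 649/540.6 = 1.201.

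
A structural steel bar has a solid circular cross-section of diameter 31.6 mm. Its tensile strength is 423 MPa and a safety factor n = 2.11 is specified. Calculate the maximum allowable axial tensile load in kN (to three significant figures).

σ_allow = 423/2.11 = 200.5 MPa.
A = πd²/4 = π×31.6²/4 = 784.3 mm².
F_allow = σ_allow × A = 200.5×784.3 = 157200 N.

F_allow = 157 kN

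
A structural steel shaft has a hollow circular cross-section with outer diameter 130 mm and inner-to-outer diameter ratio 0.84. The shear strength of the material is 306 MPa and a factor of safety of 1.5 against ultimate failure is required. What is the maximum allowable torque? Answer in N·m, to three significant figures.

T_allow = 44200 N·m

τ_allow = 306/1.5 = 204.0 MPa.
For a hollow shaft T_allow = τ_allow·πd_o³(1−k⁴)/16 with 1−k⁴ = 0.5021, so πd_o³(1−k⁴)/16 = 216600 mm³.
T_allow = 204.0×216600 = 4.419×10^7 N·mm = 44190 N·m.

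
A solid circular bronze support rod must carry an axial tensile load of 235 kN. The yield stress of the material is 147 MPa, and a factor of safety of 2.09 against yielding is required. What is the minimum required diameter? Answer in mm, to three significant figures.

d = 65.2 mm

Allowable stress σ_allow = 147/2.09 = 70.33 MPa.
Required area A = F/σ_allow = 235000/70.33 = 3341 mm².
A = πd²/4 → d = √(4A/π) = 65.22 mm.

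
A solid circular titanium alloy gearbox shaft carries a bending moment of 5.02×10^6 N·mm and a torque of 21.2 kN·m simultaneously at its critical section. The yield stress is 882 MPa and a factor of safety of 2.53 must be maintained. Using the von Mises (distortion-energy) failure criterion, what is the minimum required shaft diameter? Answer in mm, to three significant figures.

σ_allow = σ_y/n = 882/2.53 = 348.6 MPa.
For a solid shaft σ_b = 32M/(πd³) and τ = 16T/(πd³), so the von Mises stress is σ' = (16/πd³)·√(4M²+3T²).
√(4M²+3T²) = √(4×(5.020×10^6)² + 3×(2.120×10^7)²) = 3.807×10^7 N·mm.
d³ = 16×3.807×10^7/(π×348.6) = 556100 mm³.
d = 82.24 mm.

d = 82.2 mm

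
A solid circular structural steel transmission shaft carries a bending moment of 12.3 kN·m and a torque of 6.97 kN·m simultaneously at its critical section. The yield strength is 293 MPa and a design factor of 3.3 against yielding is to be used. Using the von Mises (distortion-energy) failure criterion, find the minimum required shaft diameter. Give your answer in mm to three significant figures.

d = 116 mm

σ_allow = σ_y/n = 293/3.3 = 88.79 MPa.
For a solid shaft σ_b = 32M/(πd³) and τ = 16T/(πd³), so the von Mises stress is σ' = (16/πd³)·√(4M²+3T²).
√(4M²+3T²) = √(4×(1.230×10^7)² + 3×(6.970×10^6)²) = 2.740×10^7 N·mm.
d³ = 16×2.740×10^7/(π×88.79) = 1.572×10^6 mm³.
d = 116.3 mm.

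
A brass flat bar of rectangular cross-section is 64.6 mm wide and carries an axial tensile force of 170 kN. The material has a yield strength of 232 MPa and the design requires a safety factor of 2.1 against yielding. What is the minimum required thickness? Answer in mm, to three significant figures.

σ_allow = 232/2.1 = 110.5 MPa.
Required area A = F/σ_allow = 170000/110.5 = 1539 mm².
t = A/w = 1539/64.6 = 23.82 mm.

t = 23.8 mm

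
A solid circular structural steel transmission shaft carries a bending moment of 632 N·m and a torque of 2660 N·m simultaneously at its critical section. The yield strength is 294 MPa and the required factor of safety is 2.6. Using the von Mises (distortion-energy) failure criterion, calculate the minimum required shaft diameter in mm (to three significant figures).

d = 59.9 mm

σ_allow = σ_y/n = 294/2.6 = 113.1 MPa.
For a solid shaft σ_b = 32M/(πd³) and τ = 16T/(πd³), so the von Mises stress is σ' = (16/πd³)·√(4M²+3T²).
√(4M²+3T²) = √(4×(632000)² + 3×(2.660×10^6)²) = 4.777×10^6 N·mm.
d³ = 16×4.777×10^6/(π×113.1) = 215200 mm³.
d = 59.92 mm.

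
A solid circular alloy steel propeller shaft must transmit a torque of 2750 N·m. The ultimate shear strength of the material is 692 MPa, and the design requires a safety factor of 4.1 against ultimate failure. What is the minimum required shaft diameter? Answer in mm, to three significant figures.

Allowable shear stress τ_allow = 692/4.1 = 168.8 MPa.
For a solid shaft τ = 16T/(πd³), so d³ = 16T/(π τ_allow) = 16×2750000/(π×168.8) = 82980 mm³.
d = (82980)^(1/3) = 43.62 mm.

d = 43.6 mm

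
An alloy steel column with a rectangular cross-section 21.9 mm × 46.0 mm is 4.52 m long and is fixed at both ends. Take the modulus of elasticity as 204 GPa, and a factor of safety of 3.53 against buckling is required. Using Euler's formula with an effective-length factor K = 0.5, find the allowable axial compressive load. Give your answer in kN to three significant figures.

P_allow = 4.50 kN

Buckling occurs about the weak axis: I_min = h·b³/12 = 46.0×21.9³/12 = 40260 mm⁴ (b = 21.9 mm is the smaller dimension).
Effective length L_e = KL = 0.5×4.52 m = 2260 mm.
Euler critical load P_cr = π²EI/L_e² = π²×204000×40260/2260² = 15870 N.
P_allow = P_cr/n = 15870/3.53 = 4496 N.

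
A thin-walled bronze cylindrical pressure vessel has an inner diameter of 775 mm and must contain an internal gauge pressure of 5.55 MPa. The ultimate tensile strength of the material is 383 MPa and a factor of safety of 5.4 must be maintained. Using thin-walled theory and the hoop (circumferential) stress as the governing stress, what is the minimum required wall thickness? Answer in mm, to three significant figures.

σ_allow = 383/5.4 = 70.93 MPa.
Hoop stress σ_h = pD/(2t), so t = pD/(2σ_allow) = 5.55×775/(2×70.93) = 30.32 mm.

t = 30.3 mm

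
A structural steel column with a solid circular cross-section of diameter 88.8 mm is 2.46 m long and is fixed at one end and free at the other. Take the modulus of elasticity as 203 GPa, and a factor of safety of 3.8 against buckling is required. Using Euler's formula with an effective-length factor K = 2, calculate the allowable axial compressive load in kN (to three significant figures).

I = πd⁴/64 = π×88.8⁴/64 = 3.052×10^6 mm⁴.
Effective length L_e = KL = 2×2.46 m = 4920 mm.
Euler critical load P_cr = π²EI/L_e² = π²×203000×3.052×10^6/4920² = 252600 N.
P_allow = P_cr/n = 252600/3.8 = 66480 N.

P_allow = 66.5 kN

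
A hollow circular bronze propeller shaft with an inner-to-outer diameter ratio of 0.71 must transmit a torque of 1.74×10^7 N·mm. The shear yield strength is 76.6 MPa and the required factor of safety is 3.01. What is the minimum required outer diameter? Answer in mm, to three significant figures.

d_o = 167 mm

τ_allow = 76.6/3.01 = 25.45 MPa.
For a hollow shaft τ = 16T/[πd_o³(1−k⁴)] with k = 0.71, so 1−k⁴ = 0.7459.
d_o³ = 16T/[π τ_allow (1−k⁴)] = 16×1.7400×10^7/(π×25.45×0.7459) = 4.669×10^6 mm³.
d_o = 167.1 mm.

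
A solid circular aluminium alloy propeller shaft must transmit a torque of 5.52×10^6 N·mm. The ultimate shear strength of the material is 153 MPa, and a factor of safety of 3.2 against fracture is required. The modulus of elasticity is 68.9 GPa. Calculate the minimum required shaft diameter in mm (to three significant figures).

d = 83.8 mm

Allowable shear stress τ_allow = 153/3.2 = 47.81 MPa.
For a solid shaft τ = 16T/(πd³), so d³ = 16T/(π τ_allow) = 16×5520000/(π×47.81) = 588000 mm³.
d = (588000)^(1/3) = 83.78 mm.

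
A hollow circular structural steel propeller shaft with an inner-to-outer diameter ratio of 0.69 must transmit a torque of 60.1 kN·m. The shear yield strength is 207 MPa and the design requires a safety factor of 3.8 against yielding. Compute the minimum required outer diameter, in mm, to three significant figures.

d_o = 194 mm

τ_allow = 207/3.8 = 54.47 MPa.
For a hollow shaft τ = 16T/[πd_o³(1−k⁴)] with k = 0.69, so 1−k⁴ = 0.7733.
d_o³ = 16T/[π τ_allow (1−k⁴)] = 16×6.0100×10^7/(π×54.47×0.7733) = 7.266×10^6 mm³.
d_o = 193.7 mm.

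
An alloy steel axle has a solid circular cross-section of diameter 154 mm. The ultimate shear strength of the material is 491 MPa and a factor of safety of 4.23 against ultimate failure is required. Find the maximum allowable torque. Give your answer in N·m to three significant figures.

τ_allow = 491/4.23 = 116.1 MPa.
For a solid shaft T_allow = τ_allow·πd³/16; πd³/16 = π×154³/16 = 717100 mm³.
T_allow = 116.1×717100 = 8.324×10^7 N·mm = 83240 N·m.

T_allow = 83200 N·m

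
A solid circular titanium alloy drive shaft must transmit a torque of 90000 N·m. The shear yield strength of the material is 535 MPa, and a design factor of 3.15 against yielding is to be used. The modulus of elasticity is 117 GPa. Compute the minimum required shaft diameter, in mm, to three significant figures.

d = 139 mm

Allowable shear stress τ_allow = 535/3.15 = 169.8 MPa.
For a solid shaft τ = 16T/(πd³), so d³ = 16T/(π τ_allow) = 16×9.0000×10^7/(π×169.8) = 2.699×10^6 mm³.
d = (2.699×10^6)^(1/3) = 139.2 mm.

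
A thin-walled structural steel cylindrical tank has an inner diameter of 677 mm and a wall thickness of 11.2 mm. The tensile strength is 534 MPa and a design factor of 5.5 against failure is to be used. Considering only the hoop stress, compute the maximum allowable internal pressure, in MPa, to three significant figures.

p_allow = 3.21 MPa

σ_allow = 534/5.5 = 97.09 MPa.
σ_h = pD/(2t) → p_allow = 2σ_allow t/D = 2×97.09×11.2/677 = 3.212 MPa.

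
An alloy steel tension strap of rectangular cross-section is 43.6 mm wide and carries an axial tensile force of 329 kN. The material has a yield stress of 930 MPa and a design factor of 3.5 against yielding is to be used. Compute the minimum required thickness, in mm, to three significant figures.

t = 28.4 mm

σ_allow = 930/3.5 = 265.7 MPa.
Required area A = F/σ_allow = 329000/265.7 = 1238 mm².
t = A/w = 1238/43.6 = 28.40 mm.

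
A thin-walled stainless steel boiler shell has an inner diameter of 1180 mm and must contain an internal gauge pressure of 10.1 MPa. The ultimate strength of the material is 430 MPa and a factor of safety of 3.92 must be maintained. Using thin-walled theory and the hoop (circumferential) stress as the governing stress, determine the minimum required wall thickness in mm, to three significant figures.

σ_allow = 430/3.92 = 109.7 MPa.
Hoop stress σ_h = pD/(2t), so t = pD/(2σ_allow) = 10.1×1180/(2×109.7) = 54.32 mm.

t = 54.3 mm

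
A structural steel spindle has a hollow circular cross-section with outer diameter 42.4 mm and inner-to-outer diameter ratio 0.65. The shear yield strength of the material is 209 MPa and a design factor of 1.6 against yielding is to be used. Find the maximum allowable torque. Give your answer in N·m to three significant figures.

τ_allow = 209/1.6 = 130.6 MPa.
For a hollow shaft T_allow = τ_allow·πd_o³(1−k⁴)/16 with 1−k⁴ = 0.8215, so πd_o³(1−k⁴)/16 = 12300 mm³.
T_allow = 130.6×12300 = 1.606×10^6 N·mm = 1606 N·m.

T_allow = 1610 N·m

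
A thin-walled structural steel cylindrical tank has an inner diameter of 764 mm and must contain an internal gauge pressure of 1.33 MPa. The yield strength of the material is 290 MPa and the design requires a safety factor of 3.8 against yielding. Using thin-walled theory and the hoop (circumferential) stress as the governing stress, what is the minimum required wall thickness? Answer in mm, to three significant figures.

t = 6.66 mm

σ_allow = 290/3.8 = 76.32 MPa.
Hoop stress σ_h = pD/(2t), so t = pD/(2σ_allow) = 1.33×764/(2×76.32) = 6.657 mm.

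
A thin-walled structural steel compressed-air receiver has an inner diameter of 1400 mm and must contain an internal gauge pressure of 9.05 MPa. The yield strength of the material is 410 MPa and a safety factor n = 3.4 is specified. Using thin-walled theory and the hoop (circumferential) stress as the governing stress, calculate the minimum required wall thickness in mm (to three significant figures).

σ_allow = 410/3.4 = 120.6 MPa.
Hoop stress σ_h = pD/(2t), so t = pD/(2σ_allow) = 9.05×1400/(2×120.6) = 52.53 mm.

t = 52.5 mm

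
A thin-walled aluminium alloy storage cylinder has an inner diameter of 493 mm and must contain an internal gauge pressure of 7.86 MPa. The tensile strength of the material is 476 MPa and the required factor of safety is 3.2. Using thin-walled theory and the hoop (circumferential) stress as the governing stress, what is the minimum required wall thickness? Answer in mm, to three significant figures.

σ_allow = 476/3.2 = 148.8 MPa.
Hoop stress σ_h = pD/(2t), so t = pD/(2σ_allow) = 7.86×493/(2×148.8) = 13.03 mm.

t = 13.0 mm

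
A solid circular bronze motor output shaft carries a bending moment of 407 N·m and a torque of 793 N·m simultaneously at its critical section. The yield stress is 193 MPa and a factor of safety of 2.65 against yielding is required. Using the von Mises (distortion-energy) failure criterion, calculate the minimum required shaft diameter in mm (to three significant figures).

d = 48.2 mm

σ_allow = σ_y/n = 193/2.65 = 72.83 MPa.
For a solid shaft σ_b = 32M/(πd³) and τ = 16T/(πd³), so the von Mises stress is σ' = (16/πd³)·√(4M²+3T²).
√(4M²+3T²) = √(4×(407000)² + 3×(793000)²) = 1.597×10^6 N·mm.
d³ = 16×1.597×10^6/(π×72.83) = 111600 mm³.
d = 48.15 mm.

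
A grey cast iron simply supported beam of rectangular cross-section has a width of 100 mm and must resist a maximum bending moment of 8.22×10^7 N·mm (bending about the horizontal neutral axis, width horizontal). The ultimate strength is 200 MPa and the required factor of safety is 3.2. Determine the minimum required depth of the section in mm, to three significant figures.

σ_allow = 200/3.2 = 62.50 MPa.
For a rectangular section σ = 6M/(bh²), so h² = 6M/(b σ_allow) = 6×8.2200×10^7/(100×62.50) = 78910 mm².
h = 280.9 mm.

h = 281 mm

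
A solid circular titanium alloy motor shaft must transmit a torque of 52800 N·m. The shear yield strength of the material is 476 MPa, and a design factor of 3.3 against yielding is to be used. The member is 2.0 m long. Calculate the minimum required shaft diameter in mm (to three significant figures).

Allowable shear stress τ_allow = 476/3.3 = 144.2 MPa.
For a solid shaft τ = 16T/(πd³), so d³ = 16T/(π τ_allow) = 16×5.2800×10^7/(π×144.2) = 1.864×10^6 mm³.
d = (1.864×10^6)^(1/3) = 123.1 mm.

d = 123 mm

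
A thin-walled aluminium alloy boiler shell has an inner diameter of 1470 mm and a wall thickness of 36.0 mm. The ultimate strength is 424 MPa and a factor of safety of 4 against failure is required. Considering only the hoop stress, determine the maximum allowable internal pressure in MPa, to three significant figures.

p_allow = 5.19 MPa

σ_allow = 424/4 = 106.0 MPa.
σ_h = pD/(2t) → p_allow = 2σ_allow t/D = 2×106.0×36.0/1470 = 5.192 MPa.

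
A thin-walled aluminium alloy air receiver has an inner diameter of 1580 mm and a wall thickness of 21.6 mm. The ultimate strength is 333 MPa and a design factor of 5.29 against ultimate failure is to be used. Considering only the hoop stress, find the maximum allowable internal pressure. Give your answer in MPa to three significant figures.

σ_allow = 333/5.29 = 62.95 MPa.
σ_h = pD/(2t) → p_allow = 2σ_allow t/D = 2×62.95×21.6/1580 = 1.721 MPa.

p_allow = 1.72 MPa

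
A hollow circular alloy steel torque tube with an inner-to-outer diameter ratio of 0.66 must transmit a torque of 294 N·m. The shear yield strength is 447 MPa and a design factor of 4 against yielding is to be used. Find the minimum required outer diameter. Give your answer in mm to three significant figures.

τ_allow = 447/4 = 111.8 MPa.
For a hollow shaft τ = 16T/[πd_o³(1−k⁴)] with k = 0.66, so 1−k⁴ = 0.8103.
d_o³ = 16T/[π τ_allow (1−k⁴)] = 16×294000/(π×111.8×0.8103) = 16540 mm³.
d_o = 25.48 mm.

d_o = 25.5 mm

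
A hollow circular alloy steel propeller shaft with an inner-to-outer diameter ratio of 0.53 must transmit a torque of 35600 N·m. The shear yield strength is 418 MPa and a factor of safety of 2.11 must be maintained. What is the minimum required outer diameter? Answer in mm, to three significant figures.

d_o = 99.8 mm

τ_allow = 418/2.11 = 198.1 MPa.
For a hollow shaft τ = 16T/[πd_o³(1−k⁴)] with k = 0.53, so 1−k⁴ = 0.9211.
d_o³ = 16T/[π τ_allow (1−k⁴)] = 16×3.5600×10^7/(π×198.1×0.9211) = 993600 mm³.
d_o = 99.79 mm.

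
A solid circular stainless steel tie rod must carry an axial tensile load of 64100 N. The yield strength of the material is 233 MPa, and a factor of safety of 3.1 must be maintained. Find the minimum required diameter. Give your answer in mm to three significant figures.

Allowable stress σ_allow = 233/3.1 = 75.16 MPa.
Required area A = F/σ_allow = 64100/75.16 = 852.8 mm².
A = πd²/4 → d = √(4A/π) = 32.95 mm.

d = 33.0 mm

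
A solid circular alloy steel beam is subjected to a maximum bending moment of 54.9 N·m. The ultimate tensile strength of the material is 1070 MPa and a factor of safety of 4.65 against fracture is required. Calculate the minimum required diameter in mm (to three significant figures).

σ_allow = 1070/4.65 = 230.1 MPa.
For a solid circular section σ = 32M/(πd³), so d³ = 32M/(π σ_allow) = 32×54900/(π×230.1) = 2430 mm³.
d = 13.44 mm.

d = 13.4 mm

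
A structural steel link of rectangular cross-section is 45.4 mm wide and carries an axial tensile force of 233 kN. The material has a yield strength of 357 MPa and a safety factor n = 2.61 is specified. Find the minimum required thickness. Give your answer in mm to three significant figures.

t = 37.5 mm

σ_allow = 357/2.61 = 136.8 MPa.
Required area A = F/σ_allow = 233000/136.8 = 1703 mm².
t = A/w = 1703/45.4 = 37.52 mm.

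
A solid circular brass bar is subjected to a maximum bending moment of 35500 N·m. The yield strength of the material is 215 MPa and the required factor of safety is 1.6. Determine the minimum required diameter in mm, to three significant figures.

σ_allow = 215/1.6 = 134.4 MPa.
For a solid circular section σ = 32M/(πd³), so d³ = 32M/(π σ_allow) = 32×3.5500×10^7/(π×134.4) = 2.691×10^6 mm³.
d = 139.1 mm.

d = 139 mm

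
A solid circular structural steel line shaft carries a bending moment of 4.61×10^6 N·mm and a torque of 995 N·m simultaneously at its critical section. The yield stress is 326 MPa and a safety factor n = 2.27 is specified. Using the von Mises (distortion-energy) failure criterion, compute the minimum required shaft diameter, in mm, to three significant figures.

d = 69.3 mm

σ_allow = σ_y/n = 326/2.27 = 143.6 MPa.
For a solid shaft σ_b = 32M/(πd³) and τ = 16T/(πd³), so the von Mises stress is σ' = (16/πd³)·√(4M²+3T²).
√(4M²+3T²) = √(4×(4.610×10^6)² + 3×(995000)²) = 9.380×10^6 N·mm.
d³ = 16×9.380×10^6/(π×143.6) = 332600 mm³.
d = 69.29 mm.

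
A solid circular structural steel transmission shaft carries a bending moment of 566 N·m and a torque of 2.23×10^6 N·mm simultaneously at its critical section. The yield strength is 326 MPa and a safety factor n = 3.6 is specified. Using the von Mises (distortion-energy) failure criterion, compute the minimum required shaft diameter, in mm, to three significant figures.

d = 60.9 mm

σ_allow = σ_y/n = 326/3.6 = 90.56 MPa.
For a solid shaft σ_b = 32M/(πd³) and τ = 16T/(πd³), so the von Mises stress is σ' = (16/πd³)·√(4M²+3T²).
√(4M²+3T²) = √(4×(566000)² + 3×(2.230×10^6)²) = 4.025×10^6 N·mm.
d³ = 16×4.025×10^6/(π×90.56) = 226400 mm³.
d = 60.94 mm.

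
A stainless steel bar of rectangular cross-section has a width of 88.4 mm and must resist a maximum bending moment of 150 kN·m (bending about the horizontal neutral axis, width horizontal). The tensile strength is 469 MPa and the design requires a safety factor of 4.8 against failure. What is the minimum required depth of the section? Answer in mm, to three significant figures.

h = 323 mm

σ_allow = 469/4.8 = 97.71 MPa.
For a rectangular section σ = 6M/(bh²), so h² = 6M/(b σ_allow) = 6×1.5000×10^8/(88.4×97.71) = 104200 mm².
h = 322.8 mm.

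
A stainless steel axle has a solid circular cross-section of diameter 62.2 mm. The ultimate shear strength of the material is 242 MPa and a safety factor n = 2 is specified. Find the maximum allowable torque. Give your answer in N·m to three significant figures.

T_allow = 5720 N·m

τ_allow = 242/2 = 121.0 MPa.
For a solid shaft T_allow = τ_allow·πd³/16; πd³/16 = π×62.2³/16 = 47250 mm³.
T_allow = 121.0×47250 = 5.717×10^6 N·mm = 5717 N·m.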